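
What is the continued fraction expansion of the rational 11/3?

Run the Euclidean algorithm on 11 and 3; the successive quotients are the partial quotients a_0, a_1, ... (each step inverts the fractional part left over by the previous one):
  11 = 3*3 + 2, so a_0 = 3.
  3 = 1*2 + 1, so a_1 = 1.
  2 = 2*1 + 0, so a_2 = 2.
The remainder reaches 0 after 3 divisions, so the expansion has 3 partial quotients, read off in order.

[3; 1, 2]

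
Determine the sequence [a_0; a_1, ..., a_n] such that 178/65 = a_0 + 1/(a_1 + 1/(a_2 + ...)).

Run the Euclidean algorithm on 178 and 65; the successive quotients are the partial quotients a_0, a_1, ... (each step inverts the fractional part left over by the previous one):
  178 = 2*65 + 48, so a_0 = 2.
  65 = 1*48 + 17, so a_1 = 1.
  48 = 2*17 + 14, so a_2 = 2.
  17 = 1*14 + 3, so a_3 = 1.
  14 = 4*3 + 2, so a_4 = 4.
  3 = 1*2 + 1, so a_5 = 1.
  2 = 2*1 + 0, so a_6 = 2.
The remainder reaches 0 after 7 divisions, so the expansion has 7 partial quotients, read off in order.

[2; 1, 2, 1, 4, 1, 2]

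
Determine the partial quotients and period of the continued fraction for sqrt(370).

[19; (4, 4, 38)]

Write x_i = (sqrt(370) + m_i)/d_i with (m_0, d_0) = (0, 1). a_0 = floor(sqrt(370)) = 19, since 19^2 = 361 <= 370 < 400 = 20^2.
Iterate m_{i+1} = d_i*a_i - m_i, d_{i+1} = (370 - m_{i+1}^2)/d_i, a_{i+1} = floor((a_0 + m_{i+1})/d_{i+1}):
  m_1 = 1*19 - 0 = 19, d_1 = (370 - 19^2)/1 = 9/1 = 9, a_1 = floor((19 + 19)/9) = 4.
  m_2 = 9*4 - 19 = 17, d_2 = (370 - 17^2)/9 = 81/9 = 9, a_2 = floor((19 + 17)/9) = 4.
  m_3 = 9*4 - 17 = 19, d_3 = (370 - 19^2)/9 = 9/9 = 1, a_3 = floor((19 + 19)/1) = 38.
  m_4 = 1*38 - 19 = 19, d_4 = (370 - 19^2)/1 = 9/1 = 9: (m_4, d_4) = (m_1, d_1) = (19, 9), so from here the quotients repeat a_1, ..., a_3; the period length is 3.
Hence the expansion of sqrt(370) is a_0 = 19 followed by the repeating block 4, 4, 38 (period 3).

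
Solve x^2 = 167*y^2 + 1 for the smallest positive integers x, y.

First expand sqrt(167) as a continued fraction. With x_i = (sqrt(167) + m_i)/d_i and (m_0, d_0) = (0, 1): a_0 = floor(sqrt(167)) = 12, since 12^2 = 144 <= 167 < 169 = 13^2.
Iterate m_{i+1} = d_i*a_i - m_i, d_{i+1} = (167 - m_{i+1}^2)/d_i, a_{i+1} = floor((a_0 + m_{i+1})/d_{i+1}):
  m_1 = 1*12 - 0 = 12, d_1 = (167 - 12^2)/1 = 23/1 = 23, a_1 = floor((12 + 12)/23) = 1.
  m_2 = 23*1 - 12 = 11, d_2 = (167 - 11^2)/23 = 46/23 = 2, a_2 = floor((12 + 11)/2) = 11.
  m_3 = 2*11 - 11 = 11, d_3 = (167 - 11^2)/2 = 46/2 = 23, a_3 = floor((12 + 11)/23) = 1.
  m_4 = 23*1 - 11 = 12, d_4 = (167 - 12^2)/23 = 23/23 = 1, a_4 = floor((12 + 12)/1) = 24.
  m_5 = 1*24 - 12 = 12, d_5 = (167 - 12^2)/1 = 23/1 = 23: (m_5, d_5) = (m_1, d_1) = (12, 23), so from here the quotients repeat a_1, ..., a_4; the period length is 4.
So sqrt(167) = [12; (1, 11, 1, 24)] with period length k = 4.
k is even, so the fundamental solution of x^2 - 167y^2 = 1 is (p_{k-1}, q_{k-1}) = (p_3, q_3); compute convergents through index 3.
Convergents (p_i = a_i*p_{i-1} + p_{i-2}, q_i = a_i*q_{i-1} + q_{i-2} with p_{-2}=0, p_{-1}=1, q_{-2}=1, q_{-1}=0):
  i=0: a_0=12, p_0 = 12*1 + 0 = 12, q_0 = 12*0 + 1 = 1.
  i=1: a_1=1, p_1 = 1*12 + 1 = 13, q_1 = 1*1 + 0 = 1.
  i=2: a_2=11, p_2 = 11*13 + 12 = 155, q_2 = 11*1 + 1 = 12.
  i=3: a_3=1, p_3 = 1*155 + 13 = 168, q_3 = 1*12 + 1 = 13.
Check: 168^2 - 167*13^2 = 28224 - 28223 = 1, so (x, y) = (168, 13) solves the equation, and by the theorem it is the least positive solution.

(x, y) = (168, 13)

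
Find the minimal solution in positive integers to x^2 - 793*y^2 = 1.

(x, y) = (4393, 156)

First expand sqrt(793) as a continued fraction. With x_i = (sqrt(793) + m_i)/d_i and (m_0, d_0) = (0, 1): a_0 = floor(sqrt(793)) = 28, since 28^2 = 784 <= 793 < 841 = 29^2.
Iterate m_{i+1} = d_i*a_i - m_i, d_{i+1} = (793 - m_{i+1}^2)/d_i, a_{i+1} = floor((a_0 + m_{i+1})/d_{i+1}):
  m_1 = 1*28 - 0 = 28, d_1 = (793 - 28^2)/1 = 9/1 = 9, a_1 = floor((28 + 28)/9) = 6.
  m_2 = 9*6 - 28 = 26, d_2 = (793 - 26^2)/9 = 117/9 = 13, a_2 = floor((28 + 26)/13) = 4.
  m_3 = 13*4 - 26 = 26, d_3 = (793 - 26^2)/13 = 117/13 = 9, a_3 = floor((28 + 26)/9) = 6.
  m_4 = 9*6 - 26 = 28, d_4 = (793 - 28^2)/9 = 9/9 = 1, a_4 = floor((28 + 28)/1) = 56.
  m_5 = 1*56 - 28 = 28, d_5 = (793 - 28^2)/1 = 9/1 = 9: (m_5, d_5) = (m_1, d_1) = (28, 9), so from here the quotients repeat a_1, ..., a_4; the period length is 4.
So sqrt(793) = [28; (6, 4, 6, 56)] with period length k = 4.
k is even, so the fundamental solution of x^2 - 793y^2 = 1 is (p_{k-1}, q_{k-1}) = (p_3, q_3); compute convergents through index 3.
Convergents (p_i = a_i*p_{i-1} + p_{i-2}, q_i = a_i*q_{i-1} + q_{i-2} with p_{-2}=0, p_{-1}=1, q_{-2}=1, q_{-1}=0):
  i=0: a_0=28, p_0 = 28*1 + 0 = 28, q_0 = 28*0 + 1 = 1.
  i=1: a_1=6, p_1 = 6*28 + 1 = 169, q_1 = 6*1 + 0 = 6.
  i=2: a_2=4, p_2 = 4*169 + 28 = 704, q_2 = 4*6 + 1 = 25.
  i=3: a_3=6, p_3 = 6*704 + 169 = 4393, q_3 = 6*25 + 6 = 156.
Check: 4393^2 - 793*156^2 = 19298449 - 19298448 = 1, so (x, y) = (4393, 156) solves the equation, and by the theorem it is the least positive solution.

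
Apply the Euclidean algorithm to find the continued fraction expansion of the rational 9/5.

[1; 1, 4]

Run the Euclidean algorithm on 9 and 5; the successive quotients are the partial quotients a_0, a_1, ... (each step inverts the fractional part left over by the previous one):
  9 = 1*5 + 4, so a_0 = 1.
  5 = 1*4 + 1, so a_1 = 1.
  4 = 4*1 + 0, so a_2 = 4.
The remainder reaches 0 after 3 divisions, so the expansion has 3 partial quotients, read off in order.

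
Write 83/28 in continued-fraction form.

Run the Euclidean algorithm on 83 and 28; the successive quotients are the partial quotients a_0, a_1, ... (each step inverts the fractional part left over by the previous one):
  83 = 2*28 + 27, so a_0 = 2.
  28 = 1*27 + 1, so a_1 = 1.
  27 = 27*1 + 0, so a_2 = 27.
The remainder reaches 0 after 3 divisions, so the expansion has 3 partial quotients, read off in order.

[2; 1, 27]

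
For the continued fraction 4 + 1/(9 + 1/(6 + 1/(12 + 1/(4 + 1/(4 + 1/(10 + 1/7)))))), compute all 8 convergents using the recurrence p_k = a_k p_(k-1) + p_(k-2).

Using the convergent recurrence p_i = a_i*p_{i-1} + p_{i-2}, q_i = a_i*q_{i-1} + q_{i-2} with p_{-2}=0, p_{-1}=1, q_{-2}=1, q_{-1}=0:
  i=0: a_0=4, p_0 = 4*1 + 0 = 4, q_0 = 4*0 + 1 = 1.
  i=1: a_1=9, p_1 = 9*4 + 1 = 37, q_1 = 9*1 + 0 = 9.
  i=2: a_2=6, p_2 = 6*37 + 4 = 226, q_2 = 6*9 + 1 = 55.
  i=3: a_3=12, p_3 = 12*226 + 37 = 2749, q_3 = 12*55 + 9 = 669.
  i=4: a_4=4, p_4 = 4*2749 + 226 = 11222, q_4 = 4*669 + 55 = 2731.
  i=5: a_5=4, p_5 = 4*11222 + 2749 = 47637, q_5 = 4*2731 + 669 = 11593.
  i=6: a_6=10, p_6 = 10*47637 + 11222 = 487592, q_6 = 10*11593 + 2731 = 118661.
  i=7: a_7=7, p_7 = 7*487592 + 47637 = 3460781, q_7 = 7*118661 + 11593 = 842220.

4/1, 37/9, 226/55, 2749/669, 11222/2731, 47637/11593, 487592/118661, 3460781/842220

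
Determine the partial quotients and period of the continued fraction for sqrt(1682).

Write x_i = (sqrt(1682) + m_i)/d_i with (m_0, d_0) = (0, 1). a_0 = floor(sqrt(1682)) = 41, since 41^2 = 1681 <= 1682 < 1764 = 42^2.
Iterate m_{i+1} = d_i*a_i - m_i, d_{i+1} = (1682 - m_{i+1}^2)/d_i, a_{i+1} = floor((a_0 + m_{i+1})/d_{i+1}):
  m_1 = 1*41 - 0 = 41, d_1 = (1682 - 41^2)/1 = 1/1 = 1, a_1 = floor((41 + 41)/1) = 82.
  m_2 = 1*82 - 41 = 41, d_2 = (1682 - 41^2)/1 = 1/1 = 1: (m_2, d_2) = (m_1, d_1) = (41, 1), so from here the quotient a_1 repeats; the period length is 1.
Hence the expansion of sqrt(1682) is a_0 = 41 followed by the repeating block 82 (period 1).

[41; (82)]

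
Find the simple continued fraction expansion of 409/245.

[1; 1, 2, 40, 2]

Run the Euclidean algorithm on 409 and 245; the successive quotients are the partial quotients a_0, a_1, ... (each step inverts the fractional part left over by the previous one):
  409 = 1*245 + 164, so a_0 = 1.
  245 = 1*164 + 81, so a_1 = 1.
  164 = 2*81 + 2, so a_2 = 2.
  81 = 40*2 + 1, so a_3 = 40.
  2 = 2*1 + 0, so a_4 = 2.
The remainder reaches 0 after 5 divisions, so the expansion has 5 partial quotients, read off in order.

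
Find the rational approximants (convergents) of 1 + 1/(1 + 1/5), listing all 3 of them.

Using the convergent recurrence p_i = a_i*p_{i-1} + p_{i-2}, q_i = a_i*q_{i-1} + q_{i-2} with p_{-2}=0, p_{-1}=1, q_{-2}=1, q_{-1}=0:
  i=0: a_0=1, p_0 = 1*1 + 0 = 1, q_0 = 1*0 + 1 = 1.
  i=1: a_1=1, p_1 = 1*1 + 1 = 2, q_1 = 1*1 + 0 = 1.
  i=2: a_2=5, p_2 = 5*2 + 1 = 11, q_2 = 5*1 + 1 = 6.

1/1, 2/1, 11/6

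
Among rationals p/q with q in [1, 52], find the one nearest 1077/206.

Expand x = 1077/206 as a continued fraction with the Euclidean algorithm:
  1077 = 5*206 + 47, so a_0 = 5.
  206 = 4*47 + 18, so a_1 = 4.
  47 = 2*18 + 11, so a_2 = 2.
  18 = 1*11 + 7, so a_3 = 1.
  11 = 1*7 + 4, so a_4 = 1.
  7 = 1*4 + 3, so a_5 = 1.
  4 = 1*3 + 1, so a_6 = 1.
  3 = 3*1 + 0, so a_7 = 3.
so x = [5; 4, 2, 1, 1, 1, 1, 3].
Convergents (p_i = a_i*p_{i-1} + p_{i-2}, q_i = a_i*q_{i-1} + q_{i-2} with p_{-2}=0, p_{-1}=1, q_{-2}=1, q_{-1}=0), until the denominator exceeds 52:
  i=0: a_0=5, p_0 = 5*1 + 0 = 5, q_0 = 5*0 + 1 = 1.
  i=1: a_1=4, p_1 = 4*5 + 1 = 21, q_1 = 4*1 + 0 = 4.
  i=2: a_2=2, p_2 = 2*21 + 5 = 47, q_2 = 2*4 + 1 = 9.
  i=3: a_3=1, p_3 = 1*47 + 21 = 68, q_3 = 1*9 + 4 = 13.
  i=4: a_4=1, p_4 = 1*68 + 47 = 115, q_4 = 1*13 + 9 = 22.
  i=5: a_5=1, p_5 = 1*115 + 68 = 183, q_5 = 1*22 + 13 = 35.
  i=6: a_6=1, p_6 = 1*183 + 115 = 298, q_6 = 1*35 + 22 = 57.
q_6 = 57 > 52, so the last convergent with denominator <= 52 is p_5/q_5 = 183/35.
The closest fraction with denominator <= 52 is either p_5/q_5 or the intermediate fraction (k*p_5 + p_4)/(k*q_5 + q_4) with the largest k >= 1 whose denominator stays <= 52; these approach x as k grows, and every other convergent or intermediate fraction in range is farther away.
Largest k: floor((52 - q_4)/q_5) = floor((52 - 22)/35) = 0.
Since k = 0, no intermediate fraction beyond p_5/q_5 has denominator <= 52, so the convergent 183/35 is the closest (its error is |1077*35 - 183*206|/(206*35) = 3/7210).

183/35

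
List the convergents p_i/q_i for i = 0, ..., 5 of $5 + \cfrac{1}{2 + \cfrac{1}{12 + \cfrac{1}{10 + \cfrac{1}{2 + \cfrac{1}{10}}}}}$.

5/1, 11/2, 137/25, 1381/252, 2899/529, 30371/5542

Using the convergent recurrence p_i = a_i*p_{i-1} + p_{i-2}, q_i = a_i*q_{i-1} + q_{i-2} with p_{-2}=0, p_{-1}=1, q_{-2}=1, q_{-1}=0:
  i=0: a_0=5, p_0 = 5*1 + 0 = 5, q_0 = 5*0 + 1 = 1.
  i=1: a_1=2, p_1 = 2*5 + 1 = 11, q_1 = 2*1 + 0 = 2.
  i=2: a_2=12, p_2 = 12*11 + 5 = 137, q_2 = 12*2 + 1 = 25.
  i=3: a_3=10, p_3 = 10*137 + 11 = 1381, q_3 = 10*25 + 2 = 252.
  i=4: a_4=2, p_4 = 2*1381 + 137 = 2899, q_4 = 2*252 + 25 = 529.
  i=5: a_5=10, p_5 = 10*2899 + 1381 = 30371, q_5 = 10*529 + 252 = 5542.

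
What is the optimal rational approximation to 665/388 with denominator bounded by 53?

Expand x = 665/388 as a continued fraction with the Euclidean algorithm:
  665 = 1*388 + 277, so a_0 = 1.
  388 = 1*277 + 111, so a_1 = 1.
  277 = 2*111 + 55, so a_2 = 2.
  111 = 2*55 + 1, so a_3 = 2.
  55 = 55*1 + 0, so a_4 = 55.
so x = [1; 1, 2, 2, 55].
Convergents (p_i = a_i*p_{i-1} + p_{i-2}, q_i = a_i*q_{i-1} + q_{i-2} with p_{-2}=0, p_{-1}=1, q_{-2}=1, q_{-1}=0), until the denominator exceeds 53:
  i=0: a_0=1, p_0 = 1*1 + 0 = 1, q_0 = 1*0 + 1 = 1.
  i=1: a_1=1, p_1 = 1*1 + 1 = 2, q_1 = 1*1 + 0 = 1.
  i=2: a_2=2, p_2 = 2*2 + 1 = 5, q_2 = 2*1 + 1 = 3.
  i=3: a_3=2, p_3 = 2*5 + 2 = 12, q_3 = 2*3 + 1 = 7.
  i=4: a_4=55, p_4 = 55*12 + 5 = 665, q_4 = 55*7 + 3 = 388.
q_4 = 388 > 53, so the last convergent with denominator <= 53 is p_3/q_3 = 12/7.
The closest fraction with denominator <= 53 is either p_3/q_3 or the intermediate fraction (k*p_3 + p_2)/(k*q_3 + q_2) with the largest k >= 1 whose denominator stays <= 53; these approach x as k grows, and every other convergent or intermediate fraction in range is farther away.
Largest k: floor((53 - q_2)/q_3) = floor((53 - 3)/7) = 7.
That gives (7*12 + 5)/(7*7 + 3) = 89/52.
Compare the errors: |x - 12/7| = |665*7 - 12*388|/(388*7) = 1/2716, and |x - 89/52| = |665*52 - 89*388|/(388*52) = 48/20176.
Cross-multiplying, 1*20176 = 20176 < 130368 = 48*2716, so 1/2716 is smaller: the convergent 12/7 is closer to x than 89/52.

12/7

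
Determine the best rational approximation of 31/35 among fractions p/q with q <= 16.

8/9

Expand x = 31/35 as a continued fraction with the Euclidean algorithm:
  31 = 0*35 + 31, so a_0 = 0.
  35 = 1*31 + 4, so a_1 = 1.
  31 = 7*4 + 3, so a_2 = 7.
  4 = 1*3 + 1, so a_3 = 1.
  3 = 3*1 + 0, so a_4 = 3.
so x = [0; 1, 7, 1, 3].
Convergents (p_i = a_i*p_{i-1} + p_{i-2}, q_i = a_i*q_{i-1} + q_{i-2} with p_{-2}=0, p_{-1}=1, q_{-2}=1, q_{-1}=0), until the denominator exceeds 16:
  i=0: a_0=0, p_0 = 0*1 + 0 = 0, q_0 = 0*0 + 1 = 1.
  i=1: a_1=1, p_1 = 1*0 + 1 = 1, q_1 = 1*1 + 0 = 1.
  i=2: a_2=7, p_2 = 7*1 + 0 = 7, q_2 = 7*1 + 1 = 8.
  i=3: a_3=1, p_3 = 1*7 + 1 = 8, q_3 = 1*8 + 1 = 9.
  i=4: a_4=3, p_4 = 3*8 + 7 = 31, q_4 = 3*9 + 8 = 35.
q_4 = 35 > 16, so the last convergent with denominator <= 16 is p_3/q_3 = 8/9.
The closest fraction with denominator <= 16 is either p_3/q_3 or the intermediate fraction (k*p_3 + p_2)/(k*q_3 + q_2) with the largest k >= 1 whose denominator stays <= 16; these approach x as k grows, and every other convergent or intermediate fraction in range is farther away.
Largest k: floor((16 - q_2)/q_3) = floor((16 - 8)/9) = 0.
Since k = 0, no intermediate fraction beyond p_3/q_3 has denominator <= 16, so the convergent 8/9 is the closest (its error is |31*9 - 8*35|/(35*9) = 1/315).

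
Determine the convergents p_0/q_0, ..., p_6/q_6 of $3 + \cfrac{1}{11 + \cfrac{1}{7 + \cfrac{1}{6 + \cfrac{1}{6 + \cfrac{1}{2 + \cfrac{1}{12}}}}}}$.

Using the convergent recurrence p_i = a_i*p_{i-1} + p_{i-2}, q_i = a_i*q_{i-1} + q_{i-2} with p_{-2}=0, p_{-1}=1, q_{-2}=1, q_{-1}=0:
  i=0: a_0=3, p_0 = 3*1 + 0 = 3, q_0 = 3*0 + 1 = 1.
  i=1: a_1=11, p_1 = 11*3 + 1 = 34, q_1 = 11*1 + 0 = 11.
  i=2: a_2=7, p_2 = 7*34 + 3 = 241, q_2 = 7*11 + 1 = 78.
  i=3: a_3=6, p_3 = 6*241 + 34 = 1480, q_3 = 6*78 + 11 = 479.
  i=4: a_4=6, p_4 = 6*1480 + 241 = 9121, q_4 = 6*479 + 78 = 2952.
  i=5: a_5=2, p_5 = 2*9121 + 1480 = 19722, q_5 = 2*2952 + 479 = 6383.
  i=6: a_6=12, p_6 = 12*19722 + 9121 = 245785, q_6 = 12*6383 + 2952 = 79548.

3/1, 34/11, 241/78, 1480/479, 9121/2952, 19722/6383, 245785/79548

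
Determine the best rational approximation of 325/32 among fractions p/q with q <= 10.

Expand x = 325/32 as a continued fraction with the Euclidean algorithm:
  325 = 10*32 + 5, so a_0 = 10.
  32 = 6*5 + 2, so a_1 = 6.
  5 = 2*2 + 1, so a_2 = 2.
  2 = 2*1 + 0, so a_3 = 2.
so x = [10; 6, 2, 2].
Convergents (p_i = a_i*p_{i-1} + p_{i-2}, q_i = a_i*q_{i-1} + q_{i-2} with p_{-2}=0, p_{-1}=1, q_{-2}=1, q_{-1}=0), until the denominator exceeds 10:
  i=0: a_0=10, p_0 = 10*1 + 0 = 10, q_0 = 10*0 + 1 = 1.
  i=1: a_1=6, p_1 = 6*10 + 1 = 61, q_1 = 6*1 + 0 = 6.
  i=2: a_2=2, p_2 = 2*61 + 10 = 132, q_2 = 2*6 + 1 = 13.
q_2 = 13 > 10, so the last convergent with denominator <= 10 is p_1/q_1 = 61/6.
The closest fraction with denominator <= 10 is either p_1/q_1 or the intermediate fraction (k*p_1 + p_0)/(k*q_1 + q_0) with the largest k >= 1 whose denominator stays <= 10; these approach x as k grows, and every other convergent or intermediate fraction in range is farther away.
Largest k: floor((10 - q_0)/q_1) = floor((10 - 1)/6) = 1.
That gives (1*61 + 10)/(1*6 + 1) = 71/7.
Compare the errors: |x - 61/6| = |325*6 - 61*32|/(32*6) = 2/192, and |x - 71/7| = |325*7 - 71*32|/(32*7) = 3/224.
Cross-multiplying, 2*224 = 448 < 576 = 3*192, so 2/192 is smaller: the convergent 61/6 is closer to x than 71/7.

61/6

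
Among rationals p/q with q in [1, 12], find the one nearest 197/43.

55/12

Expand x = 197/43 as a continued fraction with the Euclidean algorithm:
  197 = 4*43 + 25, so a_0 = 4.
  43 = 1*25 + 18, so a_1 = 1.
  25 = 1*18 + 7, so a_2 = 1.
  18 = 2*7 + 4, so a_3 = 2.
  7 = 1*4 + 3, so a_4 = 1.
  4 = 1*3 + 1, so a_5 = 1.
  3 = 3*1 + 0, so a_6 = 3.
so x = [4; 1, 1, 2, 1, 1, 3].
Convergents (p_i = a_i*p_{i-1} + p_{i-2}, q_i = a_i*q_{i-1} + q_{i-2} with p_{-2}=0, p_{-1}=1, q_{-2}=1, q_{-1}=0), until the denominator exceeds 12:
  i=0: a_0=4, p_0 = 4*1 + 0 = 4, q_0 = 4*0 + 1 = 1.
  i=1: a_1=1, p_1 = 1*4 + 1 = 5, q_1 = 1*1 + 0 = 1.
  i=2: a_2=1, p_2 = 1*5 + 4 = 9, q_2 = 1*1 + 1 = 2.
  i=3: a_3=2, p_3 = 2*9 + 5 = 23, q_3 = 2*2 + 1 = 5.
  i=4: a_4=1, p_4 = 1*23 + 9 = 32, q_4 = 1*5 + 2 = 7.
  i=5: a_5=1, p_5 = 1*32 + 23 = 55, q_5 = 1*7 + 5 = 12.
  i=6: a_6=3, p_6 = 3*55 + 32 = 197, q_6 = 3*12 + 7 = 43.
q_6 = 43 > 12, so the last convergent with denominator <= 12 is p_5/q_5 = 55/12.
The closest fraction with denominator <= 12 is either p_5/q_5 or the intermediate fraction (k*p_5 + p_4)/(k*q_5 + q_4) with the largest k >= 1 whose denominator stays <= 12; these approach x as k grows, and every other convergent or intermediate fraction in range is farther away.
Largest k: floor((12 - q_4)/q_5) = floor((12 - 7)/12) = 0.
Since k = 0, no intermediate fraction beyond p_5/q_5 has denominator <= 12, so the convergent 55/12 is the closest (its error is |197*12 - 55*43|/(43*12) = 1/516).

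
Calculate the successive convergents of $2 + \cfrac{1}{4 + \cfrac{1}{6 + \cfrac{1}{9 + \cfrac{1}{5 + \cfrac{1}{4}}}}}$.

Using the convergent recurrence p_i = a_i*p_{i-1} + p_{i-2}, q_i = a_i*q_{i-1} + q_{i-2} with p_{-2}=0, p_{-1}=1, q_{-2}=1, q_{-1}=0:
  i=0: a_0=2, p_0 = 2*1 + 0 = 2, q_0 = 2*0 + 1 = 1.
  i=1: a_1=4, p_1 = 4*2 + 1 = 9, q_1 = 4*1 + 0 = 4.
  i=2: a_2=6, p_2 = 6*9 + 2 = 56, q_2 = 6*4 + 1 = 25.
  i=3: a_3=9, p_3 = 9*56 + 9 = 513, q_3 = 9*25 + 4 = 229.
  i=4: a_4=5, p_4 = 5*513 + 56 = 2621, q_4 = 5*229 + 25 = 1170.
  i=5: a_5=4, p_5 = 4*2621 + 513 = 10997, q_5 = 4*1170 + 229 = 4909.

2/1, 9/4, 56/25, 513/229, 2621/1170, 10997/4909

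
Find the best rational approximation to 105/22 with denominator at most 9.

Expand x = 105/22 as a continued fraction with the Euclidean algorithm:
  105 = 4*22 + 17, so a_0 = 4.
  22 = 1*17 + 5, so a_1 = 1.
  17 = 3*5 + 2, so a_2 = 3.
  5 = 2*2 + 1, so a_3 = 2.
  2 = 2*1 + 0, so a_4 = 2.
so x = [4; 1, 3, 2, 2].
Convergents (p_i = a_i*p_{i-1} + p_{i-2}, q_i = a_i*q_{i-1} + q_{i-2} with p_{-2}=0, p_{-1}=1, q_{-2}=1, q_{-1}=0), until the denominator exceeds 9:
  i=0: a_0=4, p_0 = 4*1 + 0 = 4, q_0 = 4*0 + 1 = 1.
  i=1: a_1=1, p_1 = 1*4 + 1 = 5, q_1 = 1*1 + 0 = 1.
  i=2: a_2=3, p_2 = 3*5 + 4 = 19, q_2 = 3*1 + 1 = 4.
  i=3: a_3=2, p_3 = 2*19 + 5 = 43, q_3 = 2*4 + 1 = 9.
  i=4: a_4=2, p_4 = 2*43 + 19 = 105, q_4 = 2*9 + 4 = 22.
q_4 = 22 > 9, so the last convergent with denominator <= 9 is p_3/q_3 = 43/9.
The closest fraction with denominator <= 9 is either p_3/q_3 or the intermediate fraction (k*p_3 + p_2)/(k*q_3 + q_2) with the largest k >= 1 whose denominator stays <= 9; these approach x as k grows, and every other convergent or intermediate fraction in range is farther away.
Largest k: floor((9 - q_2)/q_3) = floor((9 - 4)/9) = 0.
Since k = 0, no intermediate fraction beyond p_3/q_3 has denominator <= 9, so the convergent 43/9 is the closest (its error is |105*9 - 43*22|/(22*9) = 1/198).

43/9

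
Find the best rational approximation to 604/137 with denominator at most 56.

Expand x = 604/137 as a continued fraction with the Euclidean algorithm:
  604 = 4*137 + 56, so a_0 = 4.
  137 = 2*56 + 25, so a_1 = 2.
  56 = 2*25 + 6, so a_2 = 2.
  25 = 4*6 + 1, so a_3 = 4.
  6 = 6*1 + 0, so a_4 = 6.
so x = [4; 2, 2, 4, 6].
Convergents (p_i = a_i*p_{i-1} + p_{i-2}, q_i = a_i*q_{i-1} + q_{i-2} with p_{-2}=0, p_{-1}=1, q_{-2}=1, q_{-1}=0), until the denominator exceeds 56:
  i=0: a_0=4, p_0 = 4*1 + 0 = 4, q_0 = 4*0 + 1 = 1.
  i=1: a_1=2, p_1 = 2*4 + 1 = 9, q_1 = 2*1 + 0 = 2.
  i=2: a_2=2, p_2 = 2*9 + 4 = 22, q_2 = 2*2 + 1 = 5.
  i=3: a_3=4, p_3 = 4*22 + 9 = 97, q_3 = 4*5 + 2 = 22.
  i=4: a_4=6, p_4 = 6*97 + 22 = 604, q_4 = 6*22 + 5 = 137.
q_4 = 137 > 56, so the last convergent with denominator <= 56 is p_3/q_3 = 97/22.
The closest fraction with denominator <= 56 is either p_3/q_3 or the intermediate fraction (k*p_3 + p_2)/(k*q_3 + q_2) with the largest k >= 1 whose denominator stays <= 56; these approach x as k grows, and every other convergent or intermediate fraction in range is farther away.
Largest k: floor((56 - q_2)/q_3) = floor((56 - 5)/22) = 2.
That gives (2*97 + 22)/(2*22 + 5) = 216/49.
Compare the errors: |x - 97/22| = |604*22 - 97*137|/(137*22) = 1/3014, and |x - 216/49| = |604*49 - 216*137|/(137*49) = 4/6713.
Cross-multiplying, 1*6713 = 6713 < 12056 = 4*3014, so 1/3014 is smaller: the convergent 97/22 is closer to x than 216/49.

97/22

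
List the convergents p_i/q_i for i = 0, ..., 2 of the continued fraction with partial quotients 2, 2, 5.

Using the convergent recurrence p_i = a_i*p_{i-1} + p_{i-2}, q_i = a_i*q_{i-1} + q_{i-2} with p_{-2}=0, p_{-1}=1, q_{-2}=1, q_{-1}=0:
  i=0: a_0=2, p_0 = 2*1 + 0 = 2, q_0 = 2*0 + 1 = 1.
  i=1: a_1=2, p_1 = 2*2 + 1 = 5, q_1 = 2*1 + 0 = 2.
  i=2: a_2=5, p_2 = 5*5 + 2 = 27, q_2 = 5*2 + 1 = 11.

2/1, 5/2, 27/11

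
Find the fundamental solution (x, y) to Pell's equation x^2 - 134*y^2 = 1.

(x, y) = (145925, 12606)

First expand sqrt(134) as a continued fraction. With x_i = (sqrt(134) + m_i)/d_i and (m_0, d_0) = (0, 1): a_0 = floor(sqrt(134)) = 11, since 11^2 = 121 <= 134 < 144 = 12^2.
Iterate m_{i+1} = d_i*a_i - m_i, d_{i+1} = (134 - m_{i+1}^2)/d_i, a_{i+1} = floor((a_0 + m_{i+1})/d_{i+1}):
  m_1 = 1*11 - 0 = 11, d_1 = (134 - 11^2)/1 = 13/1 = 13, a_1 = floor((11 + 11)/13) = 1.
  m_2 = 13*1 - 11 = 2, d_2 = (134 - 2^2)/13 = 130/13 = 10, a_2 = floor((11 + 2)/10) = 1.
  m_3 = 10*1 - 2 = 8, d_3 = (134 - 8^2)/10 = 70/10 = 7, a_3 = floor((11 + 8)/7) = 2.
  m_4 = 7*2 - 8 = 6, d_4 = (134 - 6^2)/7 = 98/7 = 14, a_4 = floor((11 + 6)/14) = 1.
  m_5 = 14*1 - 6 = 8, d_5 = (134 - 8^2)/14 = 70/14 = 5, a_5 = floor((11 + 8)/5) = 3.
  m_6 = 5*3 - 8 = 7, d_6 = (134 - 7^2)/5 = 85/5 = 17, a_6 = floor((11 + 7)/17) = 1.
  m_7 = 17*1 - 7 = 10, d_7 = (134 - 10^2)/17 = 34/17 = 2, a_7 = floor((11 + 10)/2) = 10.
  m_8 = 2*10 - 10 = 10, d_8 = (134 - 10^2)/2 = 34/2 = 17, a_8 = floor((11 + 10)/17) = 1.
  m_9 = 17*1 - 10 = 7, d_9 = (134 - 7^2)/17 = 85/17 = 5, a_9 = floor((11 + 7)/5) = 3.
  m_10 = 5*3 - 7 = 8, d_10 = (134 - 8^2)/5 = 70/5 = 14, a_10 = floor((11 + 8)/14) = 1.
  m_11 = 14*1 - 8 = 6, d_11 = (134 - 6^2)/14 = 98/14 = 7, a_11 = floor((11 + 6)/7) = 2.
  m_12 = 7*2 - 6 = 8, d_12 = (134 - 8^2)/7 = 70/7 = 10, a_12 = floor((11 + 8)/10) = 1.
  m_13 = 10*1 - 8 = 2, d_13 = (134 - 2^2)/10 = 130/10 = 13, a_13 = floor((11 + 2)/13) = 1.
  m_14 = 13*1 - 2 = 11, d_14 = (134 - 11^2)/13 = 13/13 = 1, a_14 = floor((11 + 11)/1) = 22.
  m_15 = 1*22 - 11 = 11, d_15 = (134 - 11^2)/1 = 13/1 = 13: (m_15, d_15) = (m_1, d_1) = (11, 13), so from here the quotients repeat a_1, ..., a_14; the period length is 14.
So sqrt(134) = [11; (1, 1, 2, 1, 3, 1, 10, 1, 3, 1, 2, 1, 1, 22)] with period length k = 14.
k is even, so the fundamental solution of x^2 - 134y^2 = 1 is (p_{k-1}, q_{k-1}) = (p_13, q_13); compute convergents through index 13.
Convergents (p_i = a_i*p_{i-1} + p_{i-2}, q_i = a_i*q_{i-1} + q_{i-2} with p_{-2}=0, p_{-1}=1, q_{-2}=1, q_{-1}=0):
  i=0: a_0=11, p_0 = 11*1 + 0 = 11, q_0 = 11*0 + 1 = 1.
  i=1: a_1=1, p_1 = 1*11 + 1 = 12, q_1 = 1*1 + 0 = 1.
  i=2: a_2=1, p_2 = 1*12 + 11 = 23, q_2 = 1*1 + 1 = 2.
  i=3: a_3=2, p_3 = 2*23 + 12 = 58, q_3 = 2*2 + 1 = 5.
  i=4: a_4=1, p_4 = 1*58 + 23 = 81, q_4 = 1*5 + 2 = 7.
  i=5: a_5=3, p_5 = 3*81 + 58 = 301, q_5 = 3*7 + 5 = 26.
  i=6: a_6=1, p_6 = 1*301 + 81 = 382, q_6 = 1*26 + 7 = 33.
  i=7: a_7=10, p_7 = 10*382 + 301 = 4121, q_7 = 10*33 + 26 = 356.
  i=8: a_8=1, p_8 = 1*4121 + 382 = 4503, q_8 = 1*356 + 33 = 389.
  i=9: a_9=3, p_9 = 3*4503 + 4121 = 17630, q_9 = 3*389 + 356 = 1523.
  i=10: a_10=1, p_10 = 1*17630 + 4503 = 22133, q_10 = 1*1523 + 389 = 1912.
  i=11: a_11=2, p_11 = 2*22133 + 17630 = 61896, q_11 = 2*1912 + 1523 = 5347.
  i=12: a_12=1, p_12 = 1*61896 + 22133 = 84029, q_12 = 1*5347 + 1912 = 7259.
  i=13: a_13=1, p_13 = 1*84029 + 61896 = 145925, q_13 = 1*7259 + 5347 = 12606.
Check: 145925^2 - 134*12606^2 = 21294105625 - 21294105624 = 1, so (x, y) = (145925, 12606) solves the equation, and by the theorem it is the least positive solution.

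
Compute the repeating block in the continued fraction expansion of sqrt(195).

Write x_i = (sqrt(195) + m_i)/d_i with (m_0, d_0) = (0, 1). a_0 = floor(sqrt(195)) = 13, since 13^2 = 169 <= 195 < 196 = 14^2.
Iterate m_{i+1} = d_i*a_i - m_i, d_{i+1} = (195 - m_{i+1}^2)/d_i, a_{i+1} = floor((a_0 + m_{i+1})/d_{i+1}):
  m_1 = 1*13 - 0 = 13, d_1 = (195 - 13^2)/1 = 26/1 = 26, a_1 = floor((13 + 13)/26) = 1.
  m_2 = 26*1 - 13 = 13, d_2 = (195 - 13^2)/26 = 26/26 = 1, a_2 = floor((13 + 13)/1) = 26.
  m_3 = 1*26 - 13 = 13, d_3 = (195 - 13^2)/1 = 26/1 = 26: (m_3, d_3) = (m_1, d_1) = (13, 26), so from here the quotients repeat a_1, a_2; the period length is 2.
Hence the expansion of sqrt(195) is a_0 = 13 followed by the repeating block 1, 26 (period 2).

[13; (1, 26)]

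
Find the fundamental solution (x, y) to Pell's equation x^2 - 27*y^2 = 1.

First expand sqrt(27) as a continued fraction. With x_i = (sqrt(27) + m_i)/d_i and (m_0, d_0) = (0, 1): a_0 = floor(sqrt(27)) = 5, since 5^2 = 25 <= 27 < 36 = 6^2.
Iterate m_{i+1} = d_i*a_i - m_i, d_{i+1} = (27 - m_{i+1}^2)/d_i, a_{i+1} = floor((a_0 + m_{i+1})/d_{i+1}):
  m_1 = 1*5 - 0 = 5, d_1 = (27 - 5^2)/1 = 2/1 = 2, a_1 = floor((5 + 5)/2) = 5.
  m_2 = 2*5 - 5 = 5, d_2 = (27 - 5^2)/2 = 2/2 = 1, a_2 = floor((5 + 5)/1) = 10.
  m_3 = 1*10 - 5 = 5, d_3 = (27 - 5^2)/1 = 2/1 = 2: (m_3, d_3) = (m_1, d_1) = (5, 2), so from here the quotients repeat a_1, a_2; the period length is 2.
So sqrt(27) = [5; (5, 10)] with period length k = 2.
k is even, so the fundamental solution of x^2 - 27y^2 = 1 is (p_{k-1}, q_{k-1}) = (p_1, q_1); compute convergents through index 1.
Convergents (p_i = a_i*p_{i-1} + p_{i-2}, q_i = a_i*q_{i-1} + q_{i-2} with p_{-2}=0, p_{-1}=1, q_{-2}=1, q_{-1}=0):
  i=0: a_0=5, p_0 = 5*1 + 0 = 5, q_0 = 5*0 + 1 = 1.
  i=1: a_1=5, p_1 = 5*5 + 1 = 26, q_1 = 5*1 + 0 = 5.
Check: 26^2 - 27*5^2 = 676 - 675 = 1, so (x, y) = (26, 5) solves the equation, and by the theorem it is the least positive solution.

(x, y) = (26, 5)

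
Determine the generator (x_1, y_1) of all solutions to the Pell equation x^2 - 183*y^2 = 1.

(x, y) = (487, 36)

First expand sqrt(183) as a continued fraction. With x_i = (sqrt(183) + m_i)/d_i and (m_0, d_0) = (0, 1): a_0 = floor(sqrt(183)) = 13, since 13^2 = 169 <= 183 < 196 = 14^2.
Iterate m_{i+1} = d_i*a_i - m_i, d_{i+1} = (183 - m_{i+1}^2)/d_i, a_{i+1} = floor((a_0 + m_{i+1})/d_{i+1}):
  m_1 = 1*13 - 0 = 13, d_1 = (183 - 13^2)/1 = 14/1 = 14, a_1 = floor((13 + 13)/14) = 1.
  m_2 = 14*1 - 13 = 1, d_2 = (183 - 1^2)/14 = 182/14 = 13, a_2 = floor((13 + 1)/13) = 1.
  m_3 = 13*1 - 1 = 12, d_3 = (183 - 12^2)/13 = 39/13 = 3, a_3 = floor((13 + 12)/3) = 8.
  m_4 = 3*8 - 12 = 12, d_4 = (183 - 12^2)/3 = 39/3 = 13, a_4 = floor((13 + 12)/13) = 1.
  m_5 = 13*1 - 12 = 1, d_5 = (183 - 1^2)/13 = 182/13 = 14, a_5 = floor((13 + 1)/14) = 1.
  m_6 = 14*1 - 1 = 13, d_6 = (183 - 13^2)/14 = 14/14 = 1, a_6 = floor((13 + 13)/1) = 26.
  m_7 = 1*26 - 13 = 13, d_7 = (183 - 13^2)/1 = 14/1 = 14: (m_7, d_7) = (m_1, d_1) = (13, 14), so from here the quotients repeat a_1, ..., a_6; the period length is 6.
So sqrt(183) = [13; (1, 1, 8, 1, 1, 26)] with period length k = 6.
k is even, so the fundamental solution of x^2 - 183y^2 = 1 is (p_{k-1}, q_{k-1}) = (p_5, q_5); compute convergents through index 5.
Convergents (p_i = a_i*p_{i-1} + p_{i-2}, q_i = a_i*q_{i-1} + q_{i-2} with p_{-2}=0, p_{-1}=1, q_{-2}=1, q_{-1}=0):
  i=0: a_0=13, p_0 = 13*1 + 0 = 13, q_0 = 13*0 + 1 = 1.
  i=1: a_1=1, p_1 = 1*13 + 1 = 14, q_1 = 1*1 + 0 = 1.
  i=2: a_2=1, p_2 = 1*14 + 13 = 27, q_2 = 1*1 + 1 = 2.
  i=3: a_3=8, p_3 = 8*27 + 14 = 230, q_3 = 8*2 + 1 = 17.
  i=4: a_4=1, p_4 = 1*230 + 27 = 257, q_4 = 1*17 + 2 = 19.
  i=5: a_5=1, p_5 = 1*257 + 230 = 487, q_5 = 1*19 + 17 = 36.
Check: 487^2 - 183*36^2 = 237169 - 237168 = 1, so (x, y) = (487, 36) solves the equation, and by the theorem it is the least positive solution.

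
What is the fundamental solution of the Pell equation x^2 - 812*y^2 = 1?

(x, y) = (57, 2)

First expand sqrt(812) as a continued fraction. With x_i = (sqrt(812) + m_i)/d_i and (m_0, d_0) = (0, 1): a_0 = floor(sqrt(812)) = 28, since 28^2 = 784 <= 812 < 841 = 29^2.
Iterate m_{i+1} = d_i*a_i - m_i, d_{i+1} = (812 - m_{i+1}^2)/d_i, a_{i+1} = floor((a_0 + m_{i+1})/d_{i+1}):
  m_1 = 1*28 - 0 = 28, d_1 = (812 - 28^2)/1 = 28/1 = 28, a_1 = floor((28 + 28)/28) = 2.
  m_2 = 28*2 - 28 = 28, d_2 = (812 - 28^2)/28 = 28/28 = 1, a_2 = floor((28 + 28)/1) = 56.
  m_3 = 1*56 - 28 = 28, d_3 = (812 - 28^2)/1 = 28/1 = 28: (m_3, d_3) = (m_1, d_1) = (28, 28), so from here the quotients repeat a_1, a_2; the period length is 2.
So sqrt(812) = [28; (2, 56)] with period length k = 2.
k is even, so the fundamental solution of x^2 - 812y^2 = 1 is (p_{k-1}, q_{k-1}) = (p_1, q_1); compute convergents through index 1.
Convergents (p_i = a_i*p_{i-1} + p_{i-2}, q_i = a_i*q_{i-1} + q_{i-2} with p_{-2}=0, p_{-1}=1, q_{-2}=1, q_{-1}=0):
  i=0: a_0=28, p_0 = 28*1 + 0 = 28, q_0 = 28*0 + 1 = 1.
  i=1: a_1=2, p_1 = 2*28 + 1 = 57, q_1 = 2*1 + 0 = 2.
Check: 57^2 - 812*2^2 = 3249 - 3248 = 1, so (x, y) = (57, 2) solves the equation, and by the theorem it is the least positive solution.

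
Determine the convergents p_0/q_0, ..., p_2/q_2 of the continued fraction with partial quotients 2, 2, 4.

2/1, 5/2, 22/9

Using the convergent recurrence p_i = a_i*p_{i-1} + p_{i-2}, q_i = a_i*q_{i-1} + q_{i-2} with p_{-2}=0, p_{-1}=1, q_{-2}=1, q_{-1}=0:
  i=0: a_0=2, p_0 = 2*1 + 0 = 2, q_0 = 2*0 + 1 = 1.
  i=1: a_1=2, p_1 = 2*2 + 1 = 5, q_1 = 2*1 + 0 = 2.
  i=2: a_2=4, p_2 = 4*5 + 2 = 22, q_2 = 4*2 + 1 = 9.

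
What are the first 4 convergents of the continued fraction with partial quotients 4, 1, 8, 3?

Using the convergent recurrence p_i = a_i*p_{i-1} + p_{i-2}, q_i = a_i*q_{i-1} + q_{i-2} with p_{-2}=0, p_{-1}=1, q_{-2}=1, q_{-1}=0:
  i=0: a_0=4, p_0 = 4*1 + 0 = 4, q_0 = 4*0 + 1 = 1.
  i=1: a_1=1, p_1 = 1*4 + 1 = 5, q_1 = 1*1 + 0 = 1.
  i=2: a_2=8, p_2 = 8*5 + 4 = 44, q_2 = 8*1 + 1 = 9.
  i=3: a_3=3, p_3 = 3*44 + 5 = 137, q_3 = 3*9 + 1 = 28.

4/1, 5/1, 44/9, 137/28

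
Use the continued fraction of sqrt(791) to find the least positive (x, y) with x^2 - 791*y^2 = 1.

First expand sqrt(791) as a continued fraction. With x_i = (sqrt(791) + m_i)/d_i and (m_0, d_0) = (0, 1): a_0 = floor(sqrt(791)) = 28, since 28^2 = 784 <= 791 < 841 = 29^2.
Iterate m_{i+1} = d_i*a_i - m_i, d_{i+1} = (791 - m_{i+1}^2)/d_i, a_{i+1} = floor((a_0 + m_{i+1})/d_{i+1}):
  m_1 = 1*28 - 0 = 28, d_1 = (791 - 28^2)/1 = 7/1 = 7, a_1 = floor((28 + 28)/7) = 8.
  m_2 = 7*8 - 28 = 28, d_2 = (791 - 28^2)/7 = 7/7 = 1, a_2 = floor((28 + 28)/1) = 56.
  m_3 = 1*56 - 28 = 28, d_3 = (791 - 28^2)/1 = 7/1 = 7: (m_3, d_3) = (m_1, d_1) = (28, 7), so from here the quotients repeat a_1, a_2; the period length is 2.
So sqrt(791) = [28; (8, 56)] with period length k = 2.
k is even, so the fundamental solution of x^2 - 791y^2 = 1 is (p_{k-1}, q_{k-1}) = (p_1, q_1); compute convergents through index 1.
Convergents (p_i = a_i*p_{i-1} + p_{i-2}, q_i = a_i*q_{i-1} + q_{i-2} with p_{-2}=0, p_{-1}=1, q_{-2}=1, q_{-1}=0):
  i=0: a_0=28, p_0 = 28*1 + 0 = 28, q_0 = 28*0 + 1 = 1.
  i=1: a_1=8, p_1 = 8*28 + 1 = 225, q_1 = 8*1 + 0 = 8.
Check: 225^2 - 791*8^2 = 50625 - 50624 = 1, so (x, y) = (225, 8) solves the equation, and by the theorem it is the least positive solution.

(x, y) = (225, 8)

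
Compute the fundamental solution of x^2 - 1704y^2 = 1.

First expand sqrt(1704) as a continued fraction. With x_i = (sqrt(1704) + m_i)/d_i and (m_0, d_0) = (0, 1): a_0 = floor(sqrt(1704)) = 41, since 41^2 = 1681 <= 1704 < 1764 = 42^2.
Iterate m_{i+1} = d_i*a_i - m_i, d_{i+1} = (1704 - m_{i+1}^2)/d_i, a_{i+1} = floor((a_0 + m_{i+1})/d_{i+1}):
  m_1 = 1*41 - 0 = 41, d_1 = (1704 - 41^2)/1 = 23/1 = 23, a_1 = floor((41 + 41)/23) = 3.
  m_2 = 23*3 - 41 = 28, d_2 = (1704 - 28^2)/23 = 920/23 = 40, a_2 = floor((41 + 28)/40) = 1.
  m_3 = 40*1 - 28 = 12, d_3 = (1704 - 12^2)/40 = 1560/40 = 39, a_3 = floor((41 + 12)/39) = 1.
  m_4 = 39*1 - 12 = 27, d_4 = (1704 - 27^2)/39 = 975/39 = 25, a_4 = floor((41 + 27)/25) = 2.
  m_5 = 25*2 - 27 = 23, d_5 = (1704 - 23^2)/25 = 1175/25 = 47, a_5 = floor((41 + 23)/47) = 1.
  m_6 = 47*1 - 23 = 24, d_6 = (1704 - 24^2)/47 = 1128/47 = 24, a_6 = floor((41 + 24)/24) = 2.
  m_7 = 24*2 - 24 = 24, d_7 = (1704 - 24^2)/24 = 1128/24 = 47, a_7 = floor((41 + 24)/47) = 1.
  m_8 = 47*1 - 24 = 23, d_8 = (1704 - 23^2)/47 = 1175/47 = 25, a_8 = floor((41 + 23)/25) = 2.
  m_9 = 25*2 - 23 = 27, d_9 = (1704 - 27^2)/25 = 975/25 = 39, a_9 = floor((41 + 27)/39) = 1.
  m_10 = 39*1 - 27 = 12, d_10 = (1704 - 12^2)/39 = 1560/39 = 40, a_10 = floor((41 + 12)/40) = 1.
  m_11 = 40*1 - 12 = 28, d_11 = (1704 - 28^2)/40 = 920/40 = 23, a_11 = floor((41 + 28)/23) = 3.
  m_12 = 23*3 - 28 = 41, d_12 = (1704 - 41^2)/23 = 23/23 = 1, a_12 = floor((41 + 41)/1) = 82.
  m_13 = 1*82 - 41 = 41, d_13 = (1704 - 41^2)/1 = 23/1 = 23: (m_13, d_13) = (m_1, d_1) = (41, 23), so from here the quotients repeat a_1, ..., a_12; the period length is 12.
So sqrt(1704) = [41; (3, 1, 1, 2, 1, 2, 1, 2, 1, 1, 3, 82)] with period length k = 12.
k is even, so the fundamental solution of x^2 - 1704y^2 = 1 is (p_{k-1}, q_{k-1}) = (p_11, q_11); compute convergents through index 11.
Convergents (p_i = a_i*p_{i-1} + p_{i-2}, q_i = a_i*q_{i-1} + q_{i-2} with p_{-2}=0, p_{-1}=1, q_{-2}=1, q_{-1}=0):
  i=0: a_0=41, p_0 = 41*1 + 0 = 41, q_0 = 41*0 + 1 = 1.
  i=1: a_1=3, p_1 = 3*41 + 1 = 124, q_1 = 3*1 + 0 = 3.
  i=2: a_2=1, p_2 = 1*124 + 41 = 165, q_2 = 1*3 + 1 = 4.
  i=3: a_3=1, p_3 = 1*165 + 124 = 289, q_3 = 1*4 + 3 = 7.
  i=4: a_4=2, p_4 = 2*289 + 165 = 743, q_4 = 2*7 + 4 = 18.
  i=5: a_5=1, p_5 = 1*743 + 289 = 1032, q_5 = 1*18 + 7 = 25.
  i=6: a_6=2, p_6 = 2*1032 + 743 = 2807, q_6 = 2*25 + 18 = 68.
  i=7: a_7=1, p_7 = 1*2807 + 1032 = 3839, q_7 = 1*68 + 25 = 93.
  i=8: a_8=2, p_8 = 2*3839 + 2807 = 10485, q_8 = 2*93 + 68 = 254.
  i=9: a_9=1, p_9 = 1*10485 + 3839 = 14324, q_9 = 1*254 + 93 = 347.
  i=10: a_10=1, p_10 = 1*14324 + 10485 = 24809, q_10 = 1*347 + 254 = 601.
  i=11: a_11=3, p_11 = 3*24809 + 14324 = 88751, q_11 = 3*601 + 347 = 2150.
Check: 88751^2 - 1704*2150^2 = 7876740001 - 7876740000 = 1, so (x, y) = (88751, 2150) solves the equation, and by the theorem it is the least positive solution.

(x, y) = (88751, 2150)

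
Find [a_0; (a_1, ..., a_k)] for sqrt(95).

Write x_i = (sqrt(95) + m_i)/d_i with (m_0, d_0) = (0, 1). a_0 = floor(sqrt(95)) = 9, since 9^2 = 81 <= 95 < 100 = 10^2.
Iterate m_{i+1} = d_i*a_i - m_i, d_{i+1} = (95 - m_{i+1}^2)/d_i, a_{i+1} = floor((a_0 + m_{i+1})/d_{i+1}):
  m_1 = 1*9 - 0 = 9, d_1 = (95 - 9^2)/1 = 14/1 = 14, a_1 = floor((9 + 9)/14) = 1.
  m_2 = 14*1 - 9 = 5, d_2 = (95 - 5^2)/14 = 70/14 = 5, a_2 = floor((9 + 5)/5) = 2.
  m_3 = 5*2 - 5 = 5, d_3 = (95 - 5^2)/5 = 70/5 = 14, a_3 = floor((9 + 5)/14) = 1.
  m_4 = 14*1 - 5 = 9, d_4 = (95 - 9^2)/14 = 14/14 = 1, a_4 = floor((9 + 9)/1) = 18.
  m_5 = 1*18 - 9 = 9, d_5 = (95 - 9^2)/1 = 14/1 = 14: (m_5, d_5) = (m_1, d_1) = (9, 14), so from here the quotients repeat a_1, ..., a_4; the period length is 4.
Hence the expansion of sqrt(95) is a_0 = 9 followed by the repeating block 1, 2, 1, 18 (period 4).

[9; (1, 2, 1, 18)]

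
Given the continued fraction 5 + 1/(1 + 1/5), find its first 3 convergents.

5/1, 6/1, 35/6

Using the convergent recurrence p_i = a_i*p_{i-1} + p_{i-2}, q_i = a_i*q_{i-1} + q_{i-2} with p_{-2}=0, p_{-1}=1, q_{-2}=1, q_{-1}=0:
  i=0: a_0=5, p_0 = 5*1 + 0 = 5, q_0 = 5*0 + 1 = 1.
  i=1: a_1=1, p_1 = 1*5 + 1 = 6, q_1 = 1*1 + 0 = 1.
  i=2: a_2=5, p_2 = 5*6 + 5 = 35, q_2 = 5*1 + 1 = 6.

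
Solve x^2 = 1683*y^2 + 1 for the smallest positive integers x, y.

First expand sqrt(1683) as a continued fraction. With x_i = (sqrt(1683) + m_i)/d_i and (m_0, d_0) = (0, 1): a_0 = floor(sqrt(1683)) = 41, since 41^2 = 1681 <= 1683 < 1764 = 42^2.
Iterate m_{i+1} = d_i*a_i - m_i, d_{i+1} = (1683 - m_{i+1}^2)/d_i, a_{i+1} = floor((a_0 + m_{i+1})/d_{i+1}):
  m_1 = 1*41 - 0 = 41, d_1 = (1683 - 41^2)/1 = 2/1 = 2, a_1 = floor((41 + 41)/2) = 41.
  m_2 = 2*41 - 41 = 41, d_2 = (1683 - 41^2)/2 = 2/2 = 1, a_2 = floor((41 + 41)/1) = 82.
  m_3 = 1*82 - 41 = 41, d_3 = (1683 - 41^2)/1 = 2/1 = 2: (m_3, d_3) = (m_1, d_1) = (41, 2), so from here the quotients repeat a_1, a_2; the period length is 2.
So sqrt(1683) = [41; (41, 82)] with period length k = 2.
k is even, so the fundamental solution of x^2 - 1683y^2 = 1 is (p_{k-1}, q_{k-1}) = (p_1, q_1); compute convergents through index 1.
Convergents (p_i = a_i*p_{i-1} + p_{i-2}, q_i = a_i*q_{i-1} + q_{i-2} with p_{-2}=0, p_{-1}=1, q_{-2}=1, q_{-1}=0):
  i=0: a_0=41, p_0 = 41*1 + 0 = 41, q_0 = 41*0 + 1 = 1.
  i=1: a_1=41, p_1 = 41*41 + 1 = 1682, q_1 = 41*1 + 0 = 41.
Check: 1682^2 - 1683*41^2 = 2829124 - 2829123 = 1, so (x, y) = (1682, 41) solves the equation, and by the theorem it is the least positive solution.

(x, y) = (1682, 41)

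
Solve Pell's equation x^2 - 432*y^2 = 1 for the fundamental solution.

(x, y) = (1351, 65)

First expand sqrt(432) as a continued fraction. With x_i = (sqrt(432) + m_i)/d_i and (m_0, d_0) = (0, 1): a_0 = floor(sqrt(432)) = 20, since 20^2 = 400 <= 432 < 441 = 21^2.
Iterate m_{i+1} = d_i*a_i - m_i, d_{i+1} = (432 - m_{i+1}^2)/d_i, a_{i+1} = floor((a_0 + m_{i+1})/d_{i+1}):
  m_1 = 1*20 - 0 = 20, d_1 = (432 - 20^2)/1 = 32/1 = 32, a_1 = floor((20 + 20)/32) = 1.
  m_2 = 32*1 - 20 = 12, d_2 = (432 - 12^2)/32 = 288/32 = 9, a_2 = floor((20 + 12)/9) = 3.
  m_3 = 9*3 - 12 = 15, d_3 = (432 - 15^2)/9 = 207/9 = 23, a_3 = floor((20 + 15)/23) = 1.
  m_4 = 23*1 - 15 = 8, d_4 = (432 - 8^2)/23 = 368/23 = 16, a_4 = floor((20 + 8)/16) = 1.
  m_5 = 16*1 - 8 = 8, d_5 = (432 - 8^2)/16 = 368/16 = 23, a_5 = floor((20 + 8)/23) = 1.
  m_6 = 23*1 - 8 = 15, d_6 = (432 - 15^2)/23 = 207/23 = 9, a_6 = floor((20 + 15)/9) = 3.
  m_7 = 9*3 - 15 = 12, d_7 = (432 - 12^2)/9 = 288/9 = 32, a_7 = floor((20 + 12)/32) = 1.
  m_8 = 32*1 - 12 = 20, d_8 = (432 - 20^2)/32 = 32/32 = 1, a_8 = floor((20 + 20)/1) = 40.
  m_9 = 1*40 - 20 = 20, d_9 = (432 - 20^2)/1 = 32/1 = 32: (m_9, d_9) = (m_1, d_1) = (20, 32), so from here the quotients repeat a_1, ..., a_8; the period length is 8.
So sqrt(432) = [20; (1, 3, 1, 1, 1, 3, 1, 40)] with period length k = 8.
k is even, so the fundamental solution of x^2 - 432y^2 = 1 is (p_{k-1}, q_{k-1}) = (p_7, q_7); compute convergents through index 7.
Convergents (p_i = a_i*p_{i-1} + p_{i-2}, q_i = a_i*q_{i-1} + q_{i-2} with p_{-2}=0, p_{-1}=1, q_{-2}=1, q_{-1}=0):
  i=0: a_0=20, p_0 = 20*1 + 0 = 20, q_0 = 20*0 + 1 = 1.
  i=1: a_1=1, p_1 = 1*20 + 1 = 21, q_1 = 1*1 + 0 = 1.
  i=2: a_2=3, p_2 = 3*21 + 20 = 83, q_2 = 3*1 + 1 = 4.
  i=3: a_3=1, p_3 = 1*83 + 21 = 104, q_3 = 1*4 + 1 = 5.
  i=4: a_4=1, p_4 = 1*104 + 83 = 187, q_4 = 1*5 + 4 = 9.
  i=5: a_5=1, p_5 = 1*187 + 104 = 291, q_5 = 1*9 + 5 = 14.
  i=6: a_6=3, p_6 = 3*291 + 187 = 1060, q_6 = 3*14 + 9 = 51.
  i=7: a_7=1, p_7 = 1*1060 + 291 = 1351, q_7 = 1*51 + 14 = 65.
Check: 1351^2 - 432*65^2 = 1825201 - 1825200 = 1, so (x, y) = (1351, 65) solves the equation, and by the theorem it is the least positive solution.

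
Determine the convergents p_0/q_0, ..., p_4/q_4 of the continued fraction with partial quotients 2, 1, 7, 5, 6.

Using the convergent recurrence p_i = a_i*p_{i-1} + p_{i-2}, q_i = a_i*q_{i-1} + q_{i-2} with p_{-2}=0, p_{-1}=1, q_{-2}=1, q_{-1}=0:
  i=0: a_0=2, p_0 = 2*1 + 0 = 2, q_0 = 2*0 + 1 = 1.
  i=1: a_1=1, p_1 = 1*2 + 1 = 3, q_1 = 1*1 + 0 = 1.
  i=2: a_2=7, p_2 = 7*3 + 2 = 23, q_2 = 7*1 + 1 = 8.
  i=3: a_3=5, p_3 = 5*23 + 3 = 118, q_3 = 5*8 + 1 = 41.
  i=4: a_4=6, p_4 = 6*118 + 23 = 731, q_4 = 6*41 + 8 = 254.

2/1, 3/1, 23/8, 118/41, 731/254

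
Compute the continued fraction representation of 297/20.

[14; 1, 5, 1, 2]

Run the Euclidean algorithm on 297 and 20; the successive quotients are the partial quotients a_0, a_1, ... (each step inverts the fractional part left over by the previous one):
  297 = 14*20 + 17, so a_0 = 14.
  20 = 1*17 + 3, so a_1 = 1.
  17 = 5*3 + 2, so a_2 = 5.
  3 = 1*2 + 1, so a_3 = 1.
  2 = 2*1 + 0, so a_4 = 2.
The remainder reaches 0 after 5 divisions, so the expansion has 5 partial quotients, read off in order.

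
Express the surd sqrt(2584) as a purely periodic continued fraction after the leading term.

Write x_i = (sqrt(2584) + m_i)/d_i with (m_0, d_0) = (0, 1). a_0 = floor(sqrt(2584)) = 50, since 50^2 = 2500 <= 2584 < 2601 = 51^2.
Iterate m_{i+1} = d_i*a_i - m_i, d_{i+1} = (2584 - m_{i+1}^2)/d_i, a_{i+1} = floor((a_0 + m_{i+1})/d_{i+1}):
  m_1 = 1*50 - 0 = 50, d_1 = (2584 - 50^2)/1 = 84/1 = 84, a_1 = floor((50 + 50)/84) = 1.
  m_2 = 84*1 - 50 = 34, d_2 = (2584 - 34^2)/84 = 1428/84 = 17, a_2 = floor((50 + 34)/17) = 4.
  m_3 = 17*4 - 34 = 34, d_3 = (2584 - 34^2)/17 = 1428/17 = 84, a_3 = floor((50 + 34)/84) = 1.
  m_4 = 84*1 - 34 = 50, d_4 = (2584 - 50^2)/84 = 84/84 = 1, a_4 = floor((50 + 50)/1) = 100.
  m_5 = 1*100 - 50 = 50, d_5 = (2584 - 50^2)/1 = 84/1 = 84: (m_5, d_5) = (m_1, d_1) = (50, 84), so from here the quotients repeat a_1, ..., a_4; the period length is 4.
Hence the expansion of sqrt(2584) is a_0 = 50 followed by the repeating block 1, 4, 1, 100 (period 4).

[50; (1, 4, 1, 100)]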